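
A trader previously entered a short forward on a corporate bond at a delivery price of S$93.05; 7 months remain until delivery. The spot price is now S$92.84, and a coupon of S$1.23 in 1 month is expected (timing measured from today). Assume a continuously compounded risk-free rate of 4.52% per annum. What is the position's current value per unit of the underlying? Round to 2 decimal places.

-S$0.99

PV(remaining coupons) I = 1.23·e^(−0.0452·1/12) = 1.2254
Current forward F = (S − I)·e^(rT) = (92.84 − 1.2254)·e^(0.0452·7/12) = 91.6146 × 1.026717 = 94.0623
Value (long) = (F − K)·e^(−rT) = (94.0623 − 93.05) × 0.973978 = 0.9860
Short position value = −(long value) = -S$0.99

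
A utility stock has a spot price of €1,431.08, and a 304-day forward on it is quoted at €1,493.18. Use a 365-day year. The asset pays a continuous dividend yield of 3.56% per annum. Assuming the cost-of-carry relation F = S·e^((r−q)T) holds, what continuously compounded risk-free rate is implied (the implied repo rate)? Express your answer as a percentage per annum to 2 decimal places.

From F = S·e^((r−q)T): (r − q) = ln(F/S)/T
ln(1493.18/1431.08) = ln(1.043394) = 0.042479
(r − q) = 0.042479 / (304/365) = 0.051003
r = ln(F/S)/T + q = 0.051003 + 0.0356 = 0.086603
r = 8.66%

8.66%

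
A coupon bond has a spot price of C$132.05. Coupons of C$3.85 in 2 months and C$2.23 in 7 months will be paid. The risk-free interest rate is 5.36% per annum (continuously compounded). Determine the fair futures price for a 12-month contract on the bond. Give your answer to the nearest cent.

C$133.01

PV(coupons) I = 3.85·e^(−0.0536·2/12) + 2.23·e^(−0.0536·7/12)
I = 3.8158 + 2.1614 = 5.9772
F = (S − I)·e^(rT) = (132.05 − 5.9772) · e^(0.0536·12/12)
= 126.0728 · e^0.053600 = 126.0728 × 1.055062 = C$133.01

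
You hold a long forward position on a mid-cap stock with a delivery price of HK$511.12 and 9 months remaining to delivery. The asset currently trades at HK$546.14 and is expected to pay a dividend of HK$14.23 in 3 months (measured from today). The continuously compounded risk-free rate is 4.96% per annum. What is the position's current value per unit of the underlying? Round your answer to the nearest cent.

PV(remaining dividends) I = 14.23·e^(−0.0496·3/12) = 14.0546
Current forward F = (S − I)·e^(rT) = (546.14 − 14.0546)·e^(0.0496·9/12) = 532.0854 × 1.037901 = 552.2520
Value (long) = (F − K)·e^(−rT) = (552.2520 − 511.12) × 0.963483 = 39.6300
Value = HK$39.63

HK$39.63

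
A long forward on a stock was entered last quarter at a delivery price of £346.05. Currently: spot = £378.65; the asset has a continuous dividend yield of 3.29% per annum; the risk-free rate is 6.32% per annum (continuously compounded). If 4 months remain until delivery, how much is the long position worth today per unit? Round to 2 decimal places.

£35.68

Current fair forward for the remaining 4 months: F = S·e^((r − q)·T), (r − q) = 0.0632 − 0.0329 = 0.0303
F = 378.65 · e^(0.0303 × 4/12) = 378.65 × 1.010151 = 382.4937
Value of long forward = (F − K)·e^(−rT) = (382.4937 − 346.05) · e^(−0.0632·4/12)
= 36.4437 × 0.979154 = 35.68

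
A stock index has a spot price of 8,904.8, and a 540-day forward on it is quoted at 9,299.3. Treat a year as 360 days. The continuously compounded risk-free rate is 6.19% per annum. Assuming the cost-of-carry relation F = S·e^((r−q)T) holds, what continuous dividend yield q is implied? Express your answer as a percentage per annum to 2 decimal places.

3.30%

From F = S·e^((r−q)T): (r − q) = ln(F/S)/T
ln(9299.3/8904.8) = ln(1.044302) = 0.043349
(r − q) = 0.043349 / (540/360) = 0.028899
q = r − ln(F/S)/T = 0.0619 − 0.028899 = 0.033001
q = 3.30%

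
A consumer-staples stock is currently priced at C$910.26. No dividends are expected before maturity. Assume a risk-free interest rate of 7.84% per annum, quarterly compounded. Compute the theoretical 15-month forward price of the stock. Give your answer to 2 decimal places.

F = S · (1+r/4)^(4T)
= 910.26 × 1.101918
F = C$1,003.03

C$1,003.03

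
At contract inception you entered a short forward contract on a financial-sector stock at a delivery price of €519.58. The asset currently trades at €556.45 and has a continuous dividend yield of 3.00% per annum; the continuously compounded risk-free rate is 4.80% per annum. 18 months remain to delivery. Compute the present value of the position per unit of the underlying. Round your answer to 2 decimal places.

Current fair forward for the remaining 18 months: F = S·e^((r − q)·T), (r − q) = 0.0480 − 0.0300 = 0.0180
F = 556.45 · e^(0.0180 × 18/12) = 556.45 × 1.027368 = 571.6789
Value of long forward = (F − K)·e^(−rT) = (571.6789 − 519.58) · e^(−0.0480·18/12)
= 52.0989 × 0.930531 = 48.48
Short position value = −(long value) = -€48.48

-€48.48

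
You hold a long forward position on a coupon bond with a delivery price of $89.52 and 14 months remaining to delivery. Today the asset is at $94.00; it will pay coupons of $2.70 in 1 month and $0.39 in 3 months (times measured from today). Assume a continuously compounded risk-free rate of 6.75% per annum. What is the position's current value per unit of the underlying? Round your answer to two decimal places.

$8.19

PV(remaining coupons) I = 2.70·e^(−0.0675·1/12) + 0.39·e^(−0.0675·3/12) = 3.0683
Current forward F = (S − I)·e^(rT) = (94.00 − 3.0683)·e^(0.0675·14/12) = 90.9317 × 1.081934 = 98.3821
Value (long) = (F − K)·e^(−rT) = (98.3821 − 89.52) × 0.924271 = 8.1910
Value = $8.19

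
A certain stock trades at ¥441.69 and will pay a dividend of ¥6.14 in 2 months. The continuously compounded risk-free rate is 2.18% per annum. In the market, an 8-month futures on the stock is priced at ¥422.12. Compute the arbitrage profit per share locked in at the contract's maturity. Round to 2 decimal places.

¥19.83 per share

PV(dividends) I = 6.14·e^(−0.0218·2/12) = 6.1177
Fair futures F* = (S − I)·e^(rT) = (441.69 − 6.1177)·e^0.014533 = 435.5723 × 1.014639 = 441.9486
Market ¥422.12 < fair 441.9486: forward underpriced → reverse cash-and-carry (short the stock, invest proceeds at r, pay the dividends, go long the forward).
Profit at T = |F_mkt − F*| = |422.12 − 441.9486| = ¥19.83 per share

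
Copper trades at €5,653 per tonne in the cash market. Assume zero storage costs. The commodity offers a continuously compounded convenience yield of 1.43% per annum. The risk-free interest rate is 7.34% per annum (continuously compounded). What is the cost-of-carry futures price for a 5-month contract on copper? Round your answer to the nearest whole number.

€5,794 per tonne

Net carry = r + u − y = 0.0734 + 0.0000 − 0.0143 = 0.0591
F = S·e^((r+u−y)T) = 5653 · e^(0.0591 × 5/12) = 5653 · e^0.024625
= 5653 × 1.024931 = €5,794 per tonne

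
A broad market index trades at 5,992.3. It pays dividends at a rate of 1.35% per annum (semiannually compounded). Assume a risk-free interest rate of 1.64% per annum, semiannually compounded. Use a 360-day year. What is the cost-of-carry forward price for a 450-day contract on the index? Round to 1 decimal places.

6,013.9

F = S · (1+r/2)^(2T) / (1+q/2)^(2T)
= 5992.3 × 1.020626 / 1.016961 = 5992.3 × 1.003604
F = 6,013.9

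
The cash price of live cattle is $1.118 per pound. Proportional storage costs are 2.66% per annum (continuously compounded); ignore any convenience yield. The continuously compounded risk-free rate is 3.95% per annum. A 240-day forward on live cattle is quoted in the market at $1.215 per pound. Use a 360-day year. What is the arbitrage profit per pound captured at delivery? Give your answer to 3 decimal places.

Fair forward: F* = S·e^(carry·T), with carry = (r + u) = 0.0395 + 0.0266 = 0.0661
F* = 1.118 · e^(0.0661 × 240/360) = 1.118 · e^0.044067 = 1.118 × 1.045052 = $1.1684
Market $1.215 > fair $1.1684: forward overpriced → cash-and-carry (buy spot, short the forward).
At maturity, profit = |F_mkt − F*| = |1.215 − 1.1684| = $0.047 per pound

$0.047 per pound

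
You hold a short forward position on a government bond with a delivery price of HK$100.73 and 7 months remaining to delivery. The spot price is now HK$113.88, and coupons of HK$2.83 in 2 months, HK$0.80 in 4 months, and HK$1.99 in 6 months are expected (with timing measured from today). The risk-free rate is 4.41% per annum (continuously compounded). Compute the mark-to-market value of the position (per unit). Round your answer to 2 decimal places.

-HK$10.16

PV(remaining coupons) I = 2.83·e^(−0.0441·2/12) + 0.80·e^(−0.0441·4/12) + 1.99·e^(−0.0441·6/12) = 5.5442
Current forward F = (S − I)·e^(rT) = (113.88 − 5.5442)·e^(0.0441·7/12) = 108.3358 × 1.026059 = 111.1589
Value (long) = (F − K)·e^(−rT) = (111.1589 − 100.73) × 0.974603 = 10.1640
Short position value = −(long value) = -HK$10.16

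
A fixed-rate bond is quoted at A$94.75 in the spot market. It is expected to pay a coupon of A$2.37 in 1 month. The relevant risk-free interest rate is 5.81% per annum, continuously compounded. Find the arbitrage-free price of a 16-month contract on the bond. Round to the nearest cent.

PV(coupons) I = 2.37·e^(−0.0581·1/12)
I = 2.3586
F = (S − I)·e^(rT) = (94.75 − 2.3586) · e^(0.0581·16/12)
= 92.3914 · e^0.077467 = 92.3914 × 1.080547 = A$99.83

A$99.83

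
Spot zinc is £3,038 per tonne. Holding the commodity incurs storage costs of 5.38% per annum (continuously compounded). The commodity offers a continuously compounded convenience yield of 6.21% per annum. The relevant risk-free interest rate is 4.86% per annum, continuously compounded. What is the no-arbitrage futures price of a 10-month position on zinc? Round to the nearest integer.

£3,142 per tonne

Net carry = r + u − y = 0.0486 + 0.0538 − 0.0621 = 0.0403
F = S·e^((r+u−y)T) = 3038 · e^(0.0403 × 10/12) = 3038 · e^0.033583
= 3038 × 1.034153 = £3,142 per tonne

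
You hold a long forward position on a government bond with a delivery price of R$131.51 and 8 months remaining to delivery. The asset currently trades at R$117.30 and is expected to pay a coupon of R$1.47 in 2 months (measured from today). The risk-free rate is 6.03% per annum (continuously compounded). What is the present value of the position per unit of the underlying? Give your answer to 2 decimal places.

-R$10.48

PV(remaining coupons) I = 1.47·e^(−0.0603·2/12) = 1.4553
Current forward F = (S − I)·e^(rT) = (117.30 − 1.4553)·e^(0.0603·8/12) = 115.8447 × 1.041019 = 120.5965
Value (long) = (F − K)·e^(−rT) = (120.5965 − 131.51) × 0.960597 = -10.4835
Value = -R$10.48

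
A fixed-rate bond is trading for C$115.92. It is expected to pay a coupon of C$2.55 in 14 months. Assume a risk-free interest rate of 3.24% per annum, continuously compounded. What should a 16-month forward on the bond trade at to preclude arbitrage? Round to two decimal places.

PV(coupons) I = 2.55·e^(−0.0324·14/12)
I = 2.4554
F = (S − I)·e^(rT) = (115.92 − 2.4554) · e^(0.0324·16/12)
= 113.4646 · e^0.043200 = 113.4646 × 1.044147 = C$118.47

C$118.47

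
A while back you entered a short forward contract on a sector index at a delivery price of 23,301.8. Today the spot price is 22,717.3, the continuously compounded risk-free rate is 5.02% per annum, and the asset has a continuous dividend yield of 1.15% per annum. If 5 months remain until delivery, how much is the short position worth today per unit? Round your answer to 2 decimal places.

210.76

Current fair forward for the remaining 5 months: F = S·e^((r − q)·T), (r − q) = 0.0502 − 0.0115 = 0.0387
F = 22717.3 · e^(0.0387 × 5/12) = 22717.3 × 1.01625571 = 23086.5858
Value of long forward = (F − K)·e^(−rT) = (23086.5858 − 23301.8) · e^(−0.0502·5/12)
= -215.2142 × 0.97930057 = -210.76
Short position value = −(long value) = 210.76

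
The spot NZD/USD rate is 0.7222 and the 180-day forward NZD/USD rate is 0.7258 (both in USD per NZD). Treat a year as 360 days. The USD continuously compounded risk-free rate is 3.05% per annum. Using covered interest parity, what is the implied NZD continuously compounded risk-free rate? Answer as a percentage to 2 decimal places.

2.06%

F = S·e^((r_USD − r_NZD)T) ⇒ r_NZD = r_USD − ln(F/S)/T
ln(0.7258/0.7222) = 0.004972; /(180/360) = 0.009944
r_NZD = 0.0305 − 0.009944 = 0.020556
r_NZD = 2.06%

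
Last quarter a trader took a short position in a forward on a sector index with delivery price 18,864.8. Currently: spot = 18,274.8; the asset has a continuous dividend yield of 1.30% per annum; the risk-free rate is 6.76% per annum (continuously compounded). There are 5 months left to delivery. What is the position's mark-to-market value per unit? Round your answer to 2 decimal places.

Current fair forward for the remaining 5 months: F = S·e^((r − q)·T), (r − q) = 0.0676 − 0.0130 = 0.0546
F = 18274.8 · e^(0.0546 × 5/12) = 18274.8 × 1.02301075 = 18695.3169
Value of long forward = (F − K)·e^(−rT) = (18695.3169 − 18864.8) · e^(−0.0676·5/12)
= -169.4831 × 0.97222632 = -164.78
Short position value = −(long value) = 164.78

164.78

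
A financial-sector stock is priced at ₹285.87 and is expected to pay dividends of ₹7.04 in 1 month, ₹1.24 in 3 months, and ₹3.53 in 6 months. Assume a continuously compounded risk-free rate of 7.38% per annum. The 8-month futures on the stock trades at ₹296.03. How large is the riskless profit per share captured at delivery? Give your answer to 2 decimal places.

₹7.95 per share

PV(dividends) I = 7.04·e^(−0.0738·1/12) + 1.24·e^(−0.0738·3/12) + 3.53·e^(−0.0738·6/12) = 11.6163
Fair futures F* = (S − I)·e^(rT) = (285.87 − 11.6163)·e^0.049200 = 274.2537 × 1.050430 = 288.0843
Market ₹296.03 > fair 288.0843: forward overpriced → cash-and-carry (borrow at r, buy the stock and collect the dividends, short the forward).
Profit at T = |F_mkt − F*| = |296.03 − 288.0843| = ₹7.95 per share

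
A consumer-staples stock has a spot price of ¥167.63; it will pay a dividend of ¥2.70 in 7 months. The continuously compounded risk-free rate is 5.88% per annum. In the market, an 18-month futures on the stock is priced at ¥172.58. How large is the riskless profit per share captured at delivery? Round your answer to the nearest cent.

PV(dividends) I = 2.70·e^(−0.0588·7/12) = 2.6090
Fair futures F* = (S − I)·e^(rT) = (167.63 − 2.6090)·e^0.088200 = 165.0210 × 1.092207 = 180.2371
Market ¥172.58 < fair 180.2371: forward underpriced → reverse cash-and-carry (short the stock, invest proceeds at r, pay the dividends, go long the forward).
Profit at T = |F_mkt − F*| = |172.58 − 180.2371| = ¥7.66 per share

¥7.66 per share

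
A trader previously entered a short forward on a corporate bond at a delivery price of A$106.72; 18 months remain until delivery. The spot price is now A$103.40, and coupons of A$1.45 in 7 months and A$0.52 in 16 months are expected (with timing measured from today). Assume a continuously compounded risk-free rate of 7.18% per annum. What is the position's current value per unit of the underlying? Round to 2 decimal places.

PV(remaining coupons) I = 1.45·e^(−0.0718·7/12) + 0.52·e^(−0.0718·16/12) = 1.8631
Current forward F = (S − I)·e^(rT) = (103.40 − 1.8631)·e^(0.0718·18/12) = 101.5369 × 1.113714 = 113.0831
Value (long) = (F − K)·e^(−rT) = (113.0831 − 106.72) × 0.897897 = 5.7134
Short position value = −(long value) = -A$5.71

-A$5.71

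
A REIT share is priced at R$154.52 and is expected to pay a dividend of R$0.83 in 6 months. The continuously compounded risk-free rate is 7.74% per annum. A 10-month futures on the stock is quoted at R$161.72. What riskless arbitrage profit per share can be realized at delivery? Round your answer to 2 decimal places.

R$2.24 per share

PV(dividends) I = 0.83·e^(−0.0774·6/12) = 0.7985
Fair futures F* = (S − I)·e^(rT) = (154.52 − 0.7985)·e^0.064500 = 153.7215 × 1.066626 = 163.9633
Market R$161.72 < fair 163.9633: forward underpriced → reverse cash-and-carry (short the stock, invest proceeds at r, pay the dividends, go long the forward).
Profit at T = |F_mkt − F*| = |161.72 − 163.9633| = R$2.24 per share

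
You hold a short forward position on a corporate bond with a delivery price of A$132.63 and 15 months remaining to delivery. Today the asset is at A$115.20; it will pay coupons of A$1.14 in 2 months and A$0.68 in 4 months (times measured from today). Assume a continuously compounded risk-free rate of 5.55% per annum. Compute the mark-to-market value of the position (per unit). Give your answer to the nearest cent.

PV(remaining coupons) I = 1.14·e^(−0.0555·2/12) + 0.68·e^(−0.0555·4/12) = 1.7970
Current forward F = (S − I)·e^(rT) = (115.20 − 1.7970)·e^(0.0555·15/12) = 113.4030 × 1.071838 = 121.5496
Value (long) = (F − K)·e^(−rT) = (121.5496 − 132.63) × 0.932977 = -10.3378
Short position value = −(long value) = A$10.34

A$10.34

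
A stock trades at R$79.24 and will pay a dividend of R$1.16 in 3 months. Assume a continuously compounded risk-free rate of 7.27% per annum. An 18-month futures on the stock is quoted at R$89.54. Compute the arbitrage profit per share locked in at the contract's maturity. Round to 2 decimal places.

PV(dividends) I = 1.16·e^(−0.0727·3/12) = 1.1391
Fair futures F* = (S − I)·e^(rT) = (79.24 − 1.1391)·e^0.109050 = 78.1009 × 1.115218 = 87.0995
Market R$89.54 > fair 87.0995: forward overpriced → cash-and-carry (borrow at r, buy the stock and collect the dividends, short the forward).
Profit at T = |F_mkt − F*| = |89.54 − 87.0995| = R$2.44 per share

R$2.44 per share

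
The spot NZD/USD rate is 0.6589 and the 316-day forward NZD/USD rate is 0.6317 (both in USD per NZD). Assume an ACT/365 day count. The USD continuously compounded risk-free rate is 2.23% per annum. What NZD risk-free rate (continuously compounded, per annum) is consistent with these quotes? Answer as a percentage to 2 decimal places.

7.10%

F = S·e^((r_USD − r_NZD)T) ⇒ r_NZD = r_USD − ln(F/S)/T
ln(0.6317/0.6589) = -0.042157; /(316/365) = -0.048694
r_NZD = 0.0223 + 0.048694 = 0.070994
r_NZD = 7.10%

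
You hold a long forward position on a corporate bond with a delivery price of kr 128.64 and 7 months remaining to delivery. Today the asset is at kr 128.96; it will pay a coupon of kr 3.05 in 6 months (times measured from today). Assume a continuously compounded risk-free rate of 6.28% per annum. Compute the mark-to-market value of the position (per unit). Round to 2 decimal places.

PV(remaining coupons) I = 3.05·e^(−0.0628·6/12) = 2.9557
Current forward F = (S − I)·e^(rT) = (128.96 − 2.9557)·e^(0.0628·7/12) = 126.0043 × 1.037313 = 130.7059
Value (long) = (F − K)·e^(−rT) = (130.7059 − 128.64) × 0.964030 = 1.9916
Value = kr 1.99

kr 1.99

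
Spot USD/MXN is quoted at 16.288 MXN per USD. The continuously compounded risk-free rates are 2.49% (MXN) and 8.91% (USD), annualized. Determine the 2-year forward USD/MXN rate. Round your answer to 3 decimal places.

14.325

F = S·e^((r_MXN − r_USD)T) = 16.288 · e^((0.0249 − 0.0891) × 2)
= 16.288 · e^-0.128400 = 16.288 × 0.879502
F = 14.325 MXN per USD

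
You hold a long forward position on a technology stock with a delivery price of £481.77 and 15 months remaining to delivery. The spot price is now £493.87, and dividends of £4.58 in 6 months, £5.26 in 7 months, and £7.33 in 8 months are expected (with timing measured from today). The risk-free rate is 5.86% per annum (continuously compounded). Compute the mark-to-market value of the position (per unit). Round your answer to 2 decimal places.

PV(remaining dividends) I = 4.58·e^(−0.0586·6/12) + 5.26·e^(−0.0586·7/12) + 7.33·e^(−0.0586·8/12) = 16.5801
Current forward F = (S − I)·e^(rT) = (493.87 − 16.5801)·e^(0.0586·15/12) = 477.2899 × 1.076000 = 513.5639
Value (long) = (F − K)·e^(−rT) = (513.5639 − 481.77) × 0.929368 = 29.5482
Value = £29.55

£29.55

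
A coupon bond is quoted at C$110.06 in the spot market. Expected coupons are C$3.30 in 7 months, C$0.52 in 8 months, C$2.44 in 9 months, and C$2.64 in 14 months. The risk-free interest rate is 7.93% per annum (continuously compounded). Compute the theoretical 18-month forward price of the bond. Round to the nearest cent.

PV(coupons) I = 3.30·e^(−0.0793·7/12) + 0.52·e^(−0.0793·8/12) + 2.44·e^(−0.0793·9/12) + 2.64·e^(−0.0793·14/12)
I = 3.1508 + 0.4932 + 2.2991 + 2.4067 = 8.3498
F = (S − I)·e^(rT) = (110.06 − 8.3498) · e^(0.0793·18/12)
= 101.7102 · e^0.118950 = 101.7102 × 1.126314 = C$114.56

C$114.56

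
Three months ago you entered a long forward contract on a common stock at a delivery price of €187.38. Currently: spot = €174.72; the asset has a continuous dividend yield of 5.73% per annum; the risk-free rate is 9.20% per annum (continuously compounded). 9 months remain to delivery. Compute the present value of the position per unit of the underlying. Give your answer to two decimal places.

Current fair forward for the remaining 9 months: F = S·e^((r − q)·T), (r − q) = 0.0920 − 0.0573 = 0.0347
F = 174.72 · e^(0.0347 × 9/12) = 174.72 × 1.026367 = 179.3268
Value of long forward = (F − K)·e^(−rT) = (179.3268 − 187.38) · e^(−0.0920·9/12)
= -8.0532 × 0.933327 = -7.52

-€7.52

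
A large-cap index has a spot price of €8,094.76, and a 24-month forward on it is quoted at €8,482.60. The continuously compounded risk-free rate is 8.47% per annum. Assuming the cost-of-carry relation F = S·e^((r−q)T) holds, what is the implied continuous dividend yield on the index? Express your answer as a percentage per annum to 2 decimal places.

From F = S·e^((r−q)T): (r − q) = ln(F/S)/T
ln(8482.60/8094.76) = ln(1.047912) = 0.046800
(r − q) = 0.046800 / (24/12) = 0.023400
q = r − ln(F/S)/T = 0.0847 − 0.023400 = 0.061300
q = 6.13%

6.13%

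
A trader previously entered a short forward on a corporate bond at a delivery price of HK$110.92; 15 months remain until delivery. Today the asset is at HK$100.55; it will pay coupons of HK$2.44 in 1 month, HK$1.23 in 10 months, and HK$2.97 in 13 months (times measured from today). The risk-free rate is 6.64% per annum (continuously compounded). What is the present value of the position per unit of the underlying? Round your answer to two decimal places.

PV(remaining coupons) I = 2.44·e^(−0.0664·1/12) + 1.23·e^(−0.0664·10/12) + 2.97·e^(−0.0664·13/12) = 6.3542
Current forward F = (S − I)·e^(rT) = (100.55 − 6.3542)·e^(0.0664·15/12) = 94.1958 × 1.086542 = 102.3477
Value (long) = (F − K)·e^(−rT) = (102.3477 − 110.92) × 0.920351 = -7.8895
Short position value = −(long value) = HK$7.89

HK$7.89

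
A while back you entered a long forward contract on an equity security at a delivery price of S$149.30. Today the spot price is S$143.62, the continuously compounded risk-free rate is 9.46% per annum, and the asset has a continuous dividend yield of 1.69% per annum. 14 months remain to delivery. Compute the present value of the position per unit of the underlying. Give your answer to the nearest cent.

S$7.12

Current fair forward for the remaining 14 months: F = S·e^((r − q)·T), (r − q) = 0.0946 − 0.0169 = 0.0777
F = 143.62 · e^(0.0777 × 14/12) = 143.62 × 1.094886 = 157.2475
Value of long forward = (F − K)·e^(−rT) = (157.2475 − 149.30) · e^(−0.0946·14/12)
= 7.9475 × 0.895506 = 7.12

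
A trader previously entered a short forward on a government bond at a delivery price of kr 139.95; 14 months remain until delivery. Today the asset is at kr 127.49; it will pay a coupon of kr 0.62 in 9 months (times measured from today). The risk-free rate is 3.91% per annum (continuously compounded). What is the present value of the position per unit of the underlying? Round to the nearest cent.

PV(remaining coupons) I = 0.62·e^(−0.0391·9/12) = 0.6021
Current forward F = (S − I)·e^(rT) = (127.49 − 0.6021)·e^(0.0391·14/12) = 126.8879 × 1.046673 = 132.8101
Value (long) = (F − K)·e^(−rT) = (132.8101 − 139.95) × 0.955408 = -6.8215
Short position value = −(long value) = kr 6.82

kr 6.82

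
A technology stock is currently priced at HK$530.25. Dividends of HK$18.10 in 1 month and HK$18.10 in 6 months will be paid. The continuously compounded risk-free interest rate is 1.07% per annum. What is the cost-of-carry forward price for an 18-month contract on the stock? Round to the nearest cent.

HK$502.16

PV(dividends) I = 18.10·e^(−0.0107·1/12) + 18.10·e^(−0.0107·6/12)
I = 18.0839 + 18.0034 = 36.0873
F = (S − I)·e^(rT) = (530.25 − 36.0873) · e^(0.0107·18/12)
= 494.1627 · e^0.016050 = 494.1627 × 1.016179 = HK$502.16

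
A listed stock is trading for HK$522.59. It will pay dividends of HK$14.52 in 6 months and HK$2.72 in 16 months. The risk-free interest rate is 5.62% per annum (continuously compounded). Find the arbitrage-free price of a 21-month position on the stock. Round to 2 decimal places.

PV(dividends) I = 14.52·e^(−0.0562·6/12) + 2.72·e^(−0.0562·16/12)
I = 14.1177 + 2.5236 = 16.6413
F = (S − I)·e^(rT) = (522.59 − 16.6413) · e^(0.0562·21/12)
= 505.9487 · e^0.098350 = 505.9487 × 1.103349 = HK$558.24

HK$558.24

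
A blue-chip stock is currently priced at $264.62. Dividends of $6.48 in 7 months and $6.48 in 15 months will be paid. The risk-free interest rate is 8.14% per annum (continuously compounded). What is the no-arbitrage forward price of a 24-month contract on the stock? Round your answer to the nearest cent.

PV(dividends) I = 6.48·e^(−0.0814·7/12) + 6.48·e^(−0.0814·15/12)
I = 6.1795 + 5.8531 = 12.0326
F = (S − I)·e^(rT) = (264.62 − 12.0326) · e^(0.0814·24/12)
= 252.5874 · e^0.162800 = 252.5874 × 1.176801 = $297.25

$297.25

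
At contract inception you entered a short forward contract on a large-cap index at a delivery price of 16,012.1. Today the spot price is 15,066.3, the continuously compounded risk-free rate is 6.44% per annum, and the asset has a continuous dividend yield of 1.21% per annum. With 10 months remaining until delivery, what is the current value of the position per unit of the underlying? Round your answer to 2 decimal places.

260.29

Current fair forward for the remaining 10 months: F = S·e^((r − q)·T), (r − q) = 0.0644 − 0.0121 = 0.0523
F = 15066.3 · e^(0.0523 × 10/12) = 15066.3 × 1.04454704 = 15737.4591
Value of long forward = (F − K)·e^(−rT) = (15737.4591 − 16012.1) · e^(−0.0644·10/12)
= -274.6409 × 0.94774797 = -260.29
Short position value = −(long value) = 260.29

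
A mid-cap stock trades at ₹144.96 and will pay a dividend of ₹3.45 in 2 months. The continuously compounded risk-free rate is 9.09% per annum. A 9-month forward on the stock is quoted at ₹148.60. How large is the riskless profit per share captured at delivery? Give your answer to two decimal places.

₹2.95 per share

PV(dividends) I = 3.45·e^(−0.0909·2/12) = 3.3981
Fair forward F* = (S − I)·e^(rT) = (144.96 − 3.3981)·e^0.068175 = 141.5619 × 1.070553 = 151.5495
Market ₹148.60 < fair 151.5495: forward underpriced → reverse cash-and-carry (short the stock, invest proceeds at r, pay the dividends, go long the forward).
Profit at T = |F_mkt − F*| = |148.60 − 151.5495| = ₹2.95 per share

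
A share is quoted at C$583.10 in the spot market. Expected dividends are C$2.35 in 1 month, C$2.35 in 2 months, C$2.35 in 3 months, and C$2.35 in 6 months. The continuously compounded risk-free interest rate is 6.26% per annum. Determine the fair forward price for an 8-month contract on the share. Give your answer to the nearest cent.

C$598.30

PV(dividends) I = 2.35·e^(−0.0626·1/12) + 2.35·e^(−0.0626·2/12) + 2.35·e^(−0.0626·3/12) + 2.35·e^(−0.0626·6/12)
I = 2.3378 + 2.3256 + 2.3135 + 2.2776 = 9.2545
F = (S − I)·e^(rT) = (583.10 − 9.2545) · e^(0.0626·8/12)
= 573.8455 · e^0.041733 = 573.8455 × 1.042616 = C$598.30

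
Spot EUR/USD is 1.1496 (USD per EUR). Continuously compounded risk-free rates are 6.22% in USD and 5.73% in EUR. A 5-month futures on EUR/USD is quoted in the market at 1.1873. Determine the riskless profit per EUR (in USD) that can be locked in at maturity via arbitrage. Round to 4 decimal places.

0.0354 per EUR (in USD)

Fair futures: F* = S·e^(carry·T), with carry = (r_USD − r_EUR) = 0.0622 − 0.0573 = 0.0049
F* = 1.1496 · e^(0.0049 × 5/12) = 1.1496 · e^0.002042 = 1.1496 × 1.002044 = 1.1519
Market 1.1873 > fair 1.1519: forward overpriced → cash-and-carry (buy spot, short the forward).
At maturity, profit = |F_mkt − F*| = |1.1873 − 1.1519| = 0.0354 per EUR (in USD)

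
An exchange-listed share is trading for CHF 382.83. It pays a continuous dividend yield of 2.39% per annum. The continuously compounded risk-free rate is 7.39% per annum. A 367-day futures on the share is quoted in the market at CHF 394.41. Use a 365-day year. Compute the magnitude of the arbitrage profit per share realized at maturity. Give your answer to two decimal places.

CHF 8.16 per share

Fair futures: F* = S·e^(carry·T), with carry = (r − q) = 0.0739 − 0.0239 = 0.0500
F* = 382.83 · e^(0.0500 × 367/365) = 382.83 · e^0.050274 = 382.83 × 1.051559 = CHF 402.5683
Market CHF 394.41 < fair CHF 402.5683: forward underpriced → reverse cash-and-carry (short spot, go long the forward).
At maturity, profit = |F_mkt − F*| = |394.41 − 402.5683| = CHF 8.16 per share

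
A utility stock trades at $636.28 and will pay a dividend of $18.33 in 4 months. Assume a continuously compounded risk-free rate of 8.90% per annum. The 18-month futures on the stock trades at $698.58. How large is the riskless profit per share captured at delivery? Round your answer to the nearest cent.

$8.24 per share

PV(dividends) I = 18.33·e^(−0.0890·4/12) = 17.7942
Fair futures F* = (S − I)·e^(rT) = (636.28 − 17.7942)·e^0.133500 = 618.4858 × 1.142821 = 706.8186
Market $698.58 < fair 706.8186: forward underpriced → reverse cash-and-carry (short the stock, invest proceeds at r, pay the dividends, go long the forward).
Profit at T = |F_mkt − F*| = |698.58 − 706.8186| = $8.24 per share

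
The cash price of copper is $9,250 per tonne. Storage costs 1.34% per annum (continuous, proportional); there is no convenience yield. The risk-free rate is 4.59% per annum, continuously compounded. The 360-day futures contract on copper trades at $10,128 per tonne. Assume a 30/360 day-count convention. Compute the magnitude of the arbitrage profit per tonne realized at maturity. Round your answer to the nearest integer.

$313 per tonne

Fair futures: F* = S·e^(carry·T), with carry = (r + u) = 0.0459 + 0.0134 = 0.0593
F* = 9250 · e^(0.0593 × 360/360) = 9250 · e^0.059300 = 9250 × 1.061094 = $9815.1195
Market $10128 > fair $9815.1195: forward overpriced → cash-and-carry (buy spot, short the forward).
At maturity, profit = |F_mkt − F*| = |10128 − 9815.1195| = $313 per tonne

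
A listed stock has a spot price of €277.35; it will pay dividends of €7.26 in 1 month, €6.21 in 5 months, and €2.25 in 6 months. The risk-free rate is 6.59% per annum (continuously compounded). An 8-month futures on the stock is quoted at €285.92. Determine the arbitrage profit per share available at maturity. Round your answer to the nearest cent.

€12.25 per share

PV(dividends) I = 7.26·e^(−0.0659·1/12) + 6.21·e^(−0.0659·5/12) + 2.25·e^(−0.0659·6/12) = 15.4391
Fair futures F* = (S − I)·e^(rT) = (277.35 − 15.4391)·e^0.043933 = 261.9109 × 1.044912 = 273.6738
Market €285.92 > fair 273.6738: forward overpriced → cash-and-carry (borrow at r, buy the stock and collect the dividends, short the forward).
Profit at T = |F_mkt − F*| = |285.92 − 273.6738| = €12.25 per share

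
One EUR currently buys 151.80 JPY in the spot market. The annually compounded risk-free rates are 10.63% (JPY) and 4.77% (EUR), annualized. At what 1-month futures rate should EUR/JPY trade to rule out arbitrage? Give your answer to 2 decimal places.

By covered interest parity, F = S · (1+r_JPY)^T / (1+r_EUR)^T
= 151.80 × 1.008454 / 1.003891 = 151.80 × 1.004545
F = 152.49 JPY per EUR

152.49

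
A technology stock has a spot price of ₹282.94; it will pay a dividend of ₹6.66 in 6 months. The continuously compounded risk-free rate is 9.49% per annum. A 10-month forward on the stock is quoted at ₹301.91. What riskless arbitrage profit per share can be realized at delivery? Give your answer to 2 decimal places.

PV(dividends) I = 6.66·e^(−0.0949·6/12) = 6.3514
Fair forward F* = (S − I)·e^(rT) = (282.94 − 6.3514)·e^0.079083 = 276.5886 × 1.082294 = 299.3502
Market ₹301.91 > fair 299.3502: forward overpriced → cash-and-carry (borrow at r, buy the stock and collect the dividends, short the forward).
Profit at T = |F_mkt − F*| = |301.91 − 299.3502| = ₹2.56 per share

₹2.56 per share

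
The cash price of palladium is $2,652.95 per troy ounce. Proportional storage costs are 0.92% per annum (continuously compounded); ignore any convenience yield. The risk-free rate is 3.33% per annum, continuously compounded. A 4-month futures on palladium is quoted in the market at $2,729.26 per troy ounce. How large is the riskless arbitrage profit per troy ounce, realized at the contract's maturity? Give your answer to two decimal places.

$38.46 per troy ounce

Fair futures: F* = S·e^(carry·T), with carry = (r + u) = 0.0333 + 0.0092 = 0.0425
F* = 2652.95 · e^(0.0425 × 4/12) = 2652.95 · e^0.01416667 = 2652.95 × 1.01426749 = $2690.8009
Market $2729.26 > fair $2690.8009: forward overpriced → cash-and-carry (buy spot, short the forward).
At maturity, profit = |F_mkt − F*| = |2729.26 − 2690.8009| = $38.46 per troy ounce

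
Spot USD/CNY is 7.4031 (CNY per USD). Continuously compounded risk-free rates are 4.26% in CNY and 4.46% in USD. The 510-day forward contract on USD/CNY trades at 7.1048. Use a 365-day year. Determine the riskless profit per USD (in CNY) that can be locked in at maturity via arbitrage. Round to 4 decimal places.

Fair forward: F* = S·e^(carry·T), with carry = (r_CNY − r_USD) = 0.0426 − 0.0446 = -0.0020
F* = 7.4031 · e^(-0.0020 × 510/365) = 7.4031 · e^-0.002795 = 7.4031 × 0.997209 = 7.3824
Market 7.1048 < fair 7.3824: forward underpriced → reverse cash-and-carry (short spot, go long the forward).
At maturity, profit = |F_mkt − F*| = |7.1048 − 7.3824| = 0.2776 per USD (in CNY)

0.2776 per USD (in CNY)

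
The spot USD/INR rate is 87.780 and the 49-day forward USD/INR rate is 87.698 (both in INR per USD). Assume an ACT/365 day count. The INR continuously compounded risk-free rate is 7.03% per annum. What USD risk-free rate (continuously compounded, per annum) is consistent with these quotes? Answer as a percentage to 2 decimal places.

F = S·e^((r_INR − r_USD)T) ⇒ r_USD = r_INR − ln(F/S)/T
ln(87.698/87.780) = -0.000935; /(49/365) = -0.006965
r_USD = 0.0703 + 0.006965 = 0.077265
r_USD = 7.73%

7.73%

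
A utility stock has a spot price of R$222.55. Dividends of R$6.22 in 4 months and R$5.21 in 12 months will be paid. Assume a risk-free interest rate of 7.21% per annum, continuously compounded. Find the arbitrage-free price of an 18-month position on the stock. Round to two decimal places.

R$235.80

PV(dividends) I = 6.22·e^(−0.0721·4/12) + 5.21·e^(−0.0721·12/12)
I = 6.0723 + 4.8476 = 10.9199
F = (S − I)·e^(rT) = (222.55 − 10.9199) · e^(0.0721·18/12)
= 211.6301 · e^0.108150 = 211.6301 × 1.114215 = R$235.80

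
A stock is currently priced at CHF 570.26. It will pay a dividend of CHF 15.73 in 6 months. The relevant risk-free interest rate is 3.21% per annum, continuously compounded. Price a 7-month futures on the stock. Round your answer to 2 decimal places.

PV(dividends) I = 15.73·e^(−0.0321·6/12)
I = 15.4795
F = (S − I)·e^(rT) = (570.26 − 15.4795) · e^(0.0321·7/12)
= 554.7805 · e^0.018725 = 554.7805 × 1.018901 = CHF 565.27

CHF 565.27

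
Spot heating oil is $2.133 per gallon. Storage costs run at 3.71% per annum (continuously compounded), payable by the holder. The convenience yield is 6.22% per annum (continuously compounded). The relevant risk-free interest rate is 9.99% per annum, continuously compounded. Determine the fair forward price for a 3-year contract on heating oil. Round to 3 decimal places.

$2.670 per gallon

Net carry = r + u − y = 0.0999 + 0.0371 − 0.0622 = 0.0748
F = S·e^((r+u−y)T) = 2.133 · e^(0.0748 × 3) = 2.133 · e^0.224400
= 2.133 × 1.251572 = $2.670 per gallon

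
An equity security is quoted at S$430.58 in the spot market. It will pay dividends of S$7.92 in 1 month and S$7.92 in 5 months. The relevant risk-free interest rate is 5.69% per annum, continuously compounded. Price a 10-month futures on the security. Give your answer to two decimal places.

PV(dividends) I = 7.92·e^(−0.0569·1/12) + 7.92·e^(−0.0569·5/12)
I = 7.8825 + 7.7344 = 15.6169
F = (S − I)·e^(rT) = (430.58 − 15.6169) · e^(0.0569·10/12)
= 414.9631 · e^0.047417 = 414.9631 × 1.048559 = S$435.11

S$435.11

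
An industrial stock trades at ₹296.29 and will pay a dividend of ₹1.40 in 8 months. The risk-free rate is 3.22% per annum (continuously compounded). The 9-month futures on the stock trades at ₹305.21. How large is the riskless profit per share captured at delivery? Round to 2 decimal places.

PV(dividends) I = 1.40·e^(−0.0322·8/12) = 1.3703
Fair futures F* = (S − I)·e^(rT) = (296.29 − 1.3703)·e^0.024150 = 294.9197 × 1.024444 = 302.1287
Market ₹305.21 > fair 302.1287: forward overpriced → cash-and-carry (borrow at r, buy the stock and collect the dividends, short the forward).
Profit at T = |F_mkt − F*| = |305.21 − 302.1287| = ₹3.08 per share

₹3.08 per share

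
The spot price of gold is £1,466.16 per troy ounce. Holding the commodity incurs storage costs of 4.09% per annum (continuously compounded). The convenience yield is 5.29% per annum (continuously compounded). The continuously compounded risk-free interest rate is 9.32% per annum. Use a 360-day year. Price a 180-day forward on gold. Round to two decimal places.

Net carry = r + u − y = 0.0932 + 0.0409 − 0.0529 = 0.0812
F = S·e^((r+u−y)T) = 1466.16 · e^(0.0812 × 180/360) = 1466.16 · e^0.04060000
= 1466.16 × 1.04143545 = £1,526.91 per troy ounce

£1,526.91 per troy ounce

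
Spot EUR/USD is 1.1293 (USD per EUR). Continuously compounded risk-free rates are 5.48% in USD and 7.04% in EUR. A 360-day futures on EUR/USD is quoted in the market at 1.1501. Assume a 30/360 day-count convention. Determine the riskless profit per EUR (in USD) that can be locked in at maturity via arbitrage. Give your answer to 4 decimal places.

Fair futures: F* = S·e^(carry·T), with carry = (r_USD − r_EUR) = 0.0548 − 0.0704 = -0.0156
F* = 1.1293 · e^(-0.0156 × 360/360) = 1.1293 · e^-0.015600 = 1.1293 × 0.984521 = 1.1118
Market 1.1501 > fair 1.1118: forward overpriced → cash-and-carry (buy spot, short the forward).
At maturity, profit = |F_mkt − F*| = |1.1501 − 1.1118| = 0.0383 per EUR (in USD)

0.0383 per EUR (in USD)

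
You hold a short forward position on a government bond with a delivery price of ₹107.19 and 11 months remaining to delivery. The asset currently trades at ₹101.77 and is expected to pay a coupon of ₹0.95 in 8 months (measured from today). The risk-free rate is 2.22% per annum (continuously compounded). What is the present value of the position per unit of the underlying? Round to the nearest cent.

PV(remaining coupons) I = 0.95·e^(−0.0222·8/12) = 0.9360
Current forward F = (S − I)·e^(rT) = (101.77 − 0.9360)·e^(0.0222·11/12) = 100.8340 × 1.020558 = 102.9069
Value (long) = (F − K)·e^(−rT) = (102.9069 − 107.19) × 0.979856 = -4.1968
Short position value = −(long value) = ₹4.20

₹4.20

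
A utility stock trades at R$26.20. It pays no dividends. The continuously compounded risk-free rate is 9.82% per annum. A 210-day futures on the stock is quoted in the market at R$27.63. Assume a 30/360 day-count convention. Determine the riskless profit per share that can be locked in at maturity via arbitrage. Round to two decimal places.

Fair futures: F* = S·e^(carry·T), with carry = r = 0.0982
F* = 26.20 · e^(0.0982 × 210/360) = 26.20 · e^0.057283 = 26.20 × 1.058955 = R$27.7446
Market R$27.63 < fair R$27.7446: forward underpriced → reverse cash-and-carry (short spot, go long the forward).
At maturity, profit = |F_mkt − F*| = |27.63 − 27.7446| = R$0.11 per share

R$0.11 per share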